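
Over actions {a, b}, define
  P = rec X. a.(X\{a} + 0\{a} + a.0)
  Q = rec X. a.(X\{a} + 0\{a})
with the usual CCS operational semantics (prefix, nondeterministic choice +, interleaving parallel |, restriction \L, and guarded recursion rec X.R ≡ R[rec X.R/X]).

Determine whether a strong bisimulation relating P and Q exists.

NO

P's transition system — 3 states:
  m0 = rec X. a.(X\{a} + 0\{a} + a.0) ⊢ --a--▸ m1
  m1 = (rec X. a.(X\{a} + 0\{a} + a.0))\{a} + 0\{a} + a.0 ⊢ --a--▸ m2
  m2 = 0 ⊢ ∅
Q's transition system — 2 states:
  n0 = rec X. a.(X\{a} + 0\{a}) ⊢ --a--▸ n1
  n1 = (rec X. a.(X\{a} + 0\{a}))\{a} + 0\{a} ⊢ ∅
Bisimilarity quotient blocks:
  B0 = {m0}
  B1 = {m1, n0}
  B2 = {m2, n1}
m0 ∈ B0, n0 ∈ B1 → different blocks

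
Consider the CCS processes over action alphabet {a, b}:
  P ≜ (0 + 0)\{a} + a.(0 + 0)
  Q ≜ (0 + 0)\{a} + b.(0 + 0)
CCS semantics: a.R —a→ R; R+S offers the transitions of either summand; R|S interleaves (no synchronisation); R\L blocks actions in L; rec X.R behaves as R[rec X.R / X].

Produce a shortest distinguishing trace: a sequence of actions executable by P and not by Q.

P's transition system — 2 states:
  p0 = (0 + 0)\{a} + a.(0 + 0) → -a-> p1
  p1 = 0 + 0 → ·
Q's transition system — 2 states:
  q0 = (0 + 0)\{a} + b.(0 + 0) → -b-> q1
  q1 = 0 + 0 → ·
Run σ = ⟨a⟩ on P: start {p0}
  step 1 (a): {p1}
  — P admits the full trace.
Run σ = ⟨a⟩ on Q: start {q0}
  step 1 (a): ∅  — Q cannot continue

a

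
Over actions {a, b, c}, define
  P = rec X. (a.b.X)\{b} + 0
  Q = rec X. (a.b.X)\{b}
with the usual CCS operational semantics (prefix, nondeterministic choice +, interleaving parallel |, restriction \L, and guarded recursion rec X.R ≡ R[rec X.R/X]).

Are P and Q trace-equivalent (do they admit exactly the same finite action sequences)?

LTS(P): 2 reachable states
  p0 = rec X. (a.b.X)\{b} + 0 ⊢ -a-> p1
  p1 = (b.(rec X. (a.b.X)\{b} + 0))\{b} ⊢ deadlocked
LTS(Q): 2 reachable states
  q0 = rec X. (a.b.X)\{b} ⊢ -a-> q1
  q1 = (b.(rec X. (a.b.X)\{b}))\{b} ⊢ deadlocked
Bisimilarity quotient blocks:
  B0 = {p0, q0}
  B1 = {p1, q1}
p0 ∈ B0, q0 ∈ B0 → same block
Bisimilar ⇒ trace-equivalent.

traces(P) = traces(Q)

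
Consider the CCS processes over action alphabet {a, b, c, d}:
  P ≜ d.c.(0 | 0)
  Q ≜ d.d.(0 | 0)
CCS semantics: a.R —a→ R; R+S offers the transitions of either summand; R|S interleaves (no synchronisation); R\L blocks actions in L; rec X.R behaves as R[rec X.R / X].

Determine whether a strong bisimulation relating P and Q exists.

LTS(P): 3 reachable states
  p0 = d.c.(0 | 0) has moves ··d··> p1
  p1 = c.(0 | 0) has moves ··c··> p2
  p2 = 0 | 0 has moves deadlocked
LTS(Q): 3 reachable states
  q0 = d.d.(0 | 0) has moves ··d··> q1
  q1 = d.(0 | 0) has moves ··d··> q2
  q2 = 0 | 0 has moves deadlocked
Coarsest stable partition (strong bisimilarity classes):
  B0 = {p0}
  B1 = {p1}
  B2 = {p2, q2}
  B3 = {q0}
  B4 = {q1}
p0 ∈ B0, q0 ∈ B3 → different blocks

P ≁ Q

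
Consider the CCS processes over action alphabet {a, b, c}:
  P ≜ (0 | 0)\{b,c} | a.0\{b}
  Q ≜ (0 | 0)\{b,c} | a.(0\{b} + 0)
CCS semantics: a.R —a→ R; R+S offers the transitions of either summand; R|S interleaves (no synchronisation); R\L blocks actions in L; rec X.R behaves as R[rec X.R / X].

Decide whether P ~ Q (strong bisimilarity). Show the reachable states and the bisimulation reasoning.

P ~ Q

P's transition system — 2 states:
  p0 = (0 | 0)\{b,c} | a.0\{b} | -a-> p1
  p1 = (0 | 0)\{b,c} | 0\{b} | deadlocked
Q's transition system — 2 states:
  q0 = (0 | 0)\{b,c} | a.(0\{b} + 0) | -a-> q1
  q1 = (0 | 0)\{b,c} | (0\{b} + 0) | deadlocked
Coarsest stable partition (strong bisimilarity classes):
  B0 = {p0, q0}
  B1 = {p1, q1}
p0 ∈ B0, q0 ∈ B0 → same block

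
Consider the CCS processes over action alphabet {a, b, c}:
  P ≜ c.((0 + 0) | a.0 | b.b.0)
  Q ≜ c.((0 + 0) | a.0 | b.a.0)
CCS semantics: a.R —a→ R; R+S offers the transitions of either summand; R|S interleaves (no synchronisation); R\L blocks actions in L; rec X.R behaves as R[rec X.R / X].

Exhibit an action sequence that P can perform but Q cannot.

Reachable graph of P (7 states):
  s0 = c.((0 + 0) | a.0 | b.b.0) :: =c=> s1
  s1 = (0 + 0) | a.0 | b.b.0 :: =a=> s2, =b=> s3
  s2 = (0 + 0) | 0 | b.b.0 :: =b=> s4
  s3 = (0 + 0) | a.0 | b.0 :: =a=> s4, =b=> s5
  s4 = (0 + 0) | 0 | b.0 :: =b=> s6
  s5 = (0 + 0) | a.0 | 0 :: =a=> s6
  s6 = (0 + 0) | 0 | 0 :: deadlocked
Reachable graph of Q (7 states):
  t0 = c.((0 + 0) | a.0 | b.a.0) :: =c=> t1
  t1 = (0 + 0) | a.0 | b.a.0 :: =a=> t2, =b=> t3
  t2 = (0 + 0) | 0 | b.a.0 :: =b=> t4
  t3 = (0 + 0) | a.0 | a.0 :: =a=> t4, =a=> t5
  t4 = (0 + 0) | 0 | a.0 :: =a=> t6
  t5 = (0 + 0) | a.0 | 0 :: =a=> t6
  t6 = (0 + 0) | 0 | 0 :: deadlocked
Run σ = ⟨cbb⟩ on P: start {s0}
  [1] c ⇒ {s1}
  [2] b ⇒ {s3}
  [3] b ⇒ {s5}
  P completes σ.
Run σ = ⟨cbb⟩ on Q: start {t0}
  [1] c ⇒ {t1}
  [2] b ⇒ {t3}
  [3] b ⇒ ∅  — Q cannot continue

cbb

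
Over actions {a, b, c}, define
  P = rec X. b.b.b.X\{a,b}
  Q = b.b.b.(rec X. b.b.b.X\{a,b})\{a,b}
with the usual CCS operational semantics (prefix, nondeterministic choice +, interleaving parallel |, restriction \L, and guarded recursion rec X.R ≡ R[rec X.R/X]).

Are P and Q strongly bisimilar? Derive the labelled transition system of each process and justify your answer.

LTS(P): 4 reachable states
  u0 = rec X. b.b.b.X\{a,b} has moves ··b··> u1
  u1 = b.b.(rec X. b.b.b.X\{a,b})\{a,b} has moves ··b··> u2
  u2 = b.(rec X. b.b.b.X\{a,b})\{a,b} has moves ··b··> u3
  u3 = (rec X. b.b.b.X\{a,b})\{a,b} has moves deadlocked
LTS(Q): 4 reachable states
  v0 = b.b.b.(rec X. b.b.b.X\{a,b})\{a,b} has moves ··b··> v1
  v1 = b.b.(rec X. b.b.b.X\{a,b})\{a,b} has moves ··b··> v2
  v2 = b.(rec X. b.b.b.X\{a,b})\{a,b} has moves ··b··> v3
  v3 = (rec X. b.b.b.X\{a,b})\{a,b} has moves deadlocked
Coarsest stable partition (strong bisimilarity classes):
  B0 = {u0, v0}
  B1 = {u1, v1}
  B2 = {u2, v2}
  B3 = {u3, v3}
u0 ∈ B0, v0 ∈ B0 → same block

P ~ Q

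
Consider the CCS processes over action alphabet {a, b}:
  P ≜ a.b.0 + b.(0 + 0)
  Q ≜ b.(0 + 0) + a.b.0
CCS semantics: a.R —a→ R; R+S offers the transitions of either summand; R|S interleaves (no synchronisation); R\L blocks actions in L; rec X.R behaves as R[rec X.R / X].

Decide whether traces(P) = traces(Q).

Reachable graph of P (4 states):
  m0 = a.b.0 + b.(0 + 0) :: ··a··> m1, ··b··> m2
  m1 = b.0 :: ··b··> m3
  m2 = 0 + 0 :: stopped
  m3 = 0 :: stopped
Reachable graph of Q (4 states):
  n0 = b.(0 + 0) + a.b.0 :: ··a··> n1, ··b··> n2
  n1 = b.0 :: ··b··> n3
  n2 = 0 + 0 :: stopped
  n3 = 0 :: stopped
Bisimilarity quotient blocks:
  B0 = {m0, n0}
  B1 = {m1, n1}
  B2 = {m2, m3, n2, n3}
m0 ∈ B0, n0 ∈ B0 → same block
Bisimilar ⇒ trace-equivalent.

traces(P) = traces(Q)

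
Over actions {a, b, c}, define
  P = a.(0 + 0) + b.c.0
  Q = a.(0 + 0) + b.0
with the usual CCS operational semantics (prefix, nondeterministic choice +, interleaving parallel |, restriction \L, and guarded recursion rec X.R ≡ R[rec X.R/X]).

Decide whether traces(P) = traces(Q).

Reachable graph of P (4 states):
  m0 = a.(0 + 0) + b.c.0 → ··a··> m1, ··b··> m2
  m1 = 0 + 0 → (no moves)
  m2 = c.0 → ··c··> m3
  m3 = 0 → (no moves)
Reachable graph of Q (3 states):
  n0 = a.(0 + 0) + b.0 → ··a··> n1, ··b··> n2
  n1 = 0 + 0 → (no moves)
  n2 = 0 → (no moves)
Executing bc from P (initial set {m0}):
  step 1 (b): {m2}
  step 2 (c): {m3}
  ✓ P
Executing bc from Q (initial set {n0}):
  step 1 (b): {n2}
  step 2 (c): ∅ (Q stuck)

traces(P) ≠ traces(Q) — witness ⟨bc⟩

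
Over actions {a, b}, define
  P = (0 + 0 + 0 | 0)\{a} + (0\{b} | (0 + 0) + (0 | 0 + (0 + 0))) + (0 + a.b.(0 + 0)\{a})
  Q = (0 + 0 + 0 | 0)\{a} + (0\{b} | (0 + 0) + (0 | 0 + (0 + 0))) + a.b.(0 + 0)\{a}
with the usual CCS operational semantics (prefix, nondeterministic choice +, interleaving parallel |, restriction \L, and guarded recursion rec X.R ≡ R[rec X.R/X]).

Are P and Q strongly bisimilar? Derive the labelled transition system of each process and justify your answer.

Reachable graph of P (3 states):
  p0 = (0 + 0 + 0 | 0)\{a} + (0\{b} | (0 + 0) + (0 | 0 + (0 + 0))) + (0 + a.b.(0 + 0)\{a}) → -a-> p1
  p1 = b.(0 + 0)\{a} → -b-> p2
  p2 = (0 + 0)\{a} → stopped
Reachable graph of Q (3 states):
  q0 = (0 + 0 + 0 | 0)\{a} + (0\{b} | (0 + 0) + (0 | 0 + (0 + 0))) + a.b.(0 + 0)\{a} → -a-> q1
  q1 = b.(0 + 0)\{a} → -b-> q2
  q2 = (0 + 0)\{a} → stopped
Bisimilarity quotient blocks:
  B0 = {p0, q0}
  B1 = {p1, q1}
  B2 = {p2, q2}
p0 ∈ B0, q0 ∈ B0 → same block

bisimilar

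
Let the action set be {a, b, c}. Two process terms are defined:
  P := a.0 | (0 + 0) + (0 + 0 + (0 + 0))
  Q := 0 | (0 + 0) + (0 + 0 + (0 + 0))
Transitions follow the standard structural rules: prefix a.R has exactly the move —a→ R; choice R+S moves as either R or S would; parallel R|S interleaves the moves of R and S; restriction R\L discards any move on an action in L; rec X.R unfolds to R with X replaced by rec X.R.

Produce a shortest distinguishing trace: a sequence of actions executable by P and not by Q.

LTS(P): 2 reachable states
  u0 = a.0 | (0 + 0) + (0 + 0 + (0 + 0)) → —a→ u1
  u1 = 0 | (0 + 0) → ·
LTS(Q): 1 reachable states
  v0 = 0 | (0 + 0) + (0 + 0 + (0 + 0)) → ·
Executing a from P (initial set {u0}):
  [1] a ⇒ {u1}
  — P admits the full trace.
Executing a from Q (initial set {v0}):
  [1] a ⇒ ∅ (Q stuck)

a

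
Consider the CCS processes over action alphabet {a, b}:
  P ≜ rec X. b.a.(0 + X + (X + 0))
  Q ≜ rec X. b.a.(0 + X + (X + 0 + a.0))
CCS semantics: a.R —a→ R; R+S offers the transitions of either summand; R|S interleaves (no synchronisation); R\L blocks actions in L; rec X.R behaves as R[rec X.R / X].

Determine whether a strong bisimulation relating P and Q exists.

NO

LTS(P): 3 reachable states
  s0 = rec X. b.a.(0 + X + (X + 0)) → -b-> s1
  s1 = a.(0 + (rec X. b.a.(0 + X + (X + 0))) + ((rec X. b.a.(0 + X + (X + 0))) + 0)) → -a-> s2
  s2 = 0 + (rec X. b.a.(0 + X + (X + 0))) + ((rec X. b.a.(0 + X + (X + 0))) + 0) → -b-> s1
LTS(Q): 4 reachable states
  t0 = rec X. b.a.(0 + X + (X + 0 + a.0)) → -b-> t1
  t1 = a.(0 + (rec X. b.a.(0 + X + (X + 0 + a.0))) + ((rec X. b.a.(0 + X + (X + 0 + a.0))) + 0 + a.0)) → -a-> t2
  t2 = 0 + (rec X. b.a.(0 + X + (X + 0 + a.0))) + ((rec X. b.a.(0 + X + (X + 0 + a.0))) + 0 + a.0) → -a-> t3, -b-> t1
  t3 = 0 → ·
Bisimilarity quotient blocks:
  B0 = {s0, s2}
  B1 = {s1}
  B2 = {t0}
  B3 = {t1}
  B4 = {t2}
  B5 = {t3}
s0 ∈ B0, t0 ∈ B2 → different blocks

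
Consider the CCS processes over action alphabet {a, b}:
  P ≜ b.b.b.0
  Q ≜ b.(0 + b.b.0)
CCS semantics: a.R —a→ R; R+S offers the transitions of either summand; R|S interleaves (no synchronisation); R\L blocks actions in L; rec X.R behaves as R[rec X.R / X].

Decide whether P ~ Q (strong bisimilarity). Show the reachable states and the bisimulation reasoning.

P's transition system — 4 states:
  u0 = b.b.b.0 ⊢ —b→ u1
  u1 = b.b.0 ⊢ —b→ u2
  u2 = b.0 ⊢ —b→ u3
  u3 = 0 ⊢ ∅
Q's transition system — 4 states:
  v0 = b.(0 + b.b.0) ⊢ —b→ v1
  v1 = 0 + b.b.0 ⊢ —b→ v2
  v2 = b.0 ⊢ —b→ v3
  v3 = 0 ⊢ ∅
Partition-refinement fixed point:
  B0 = {u0, v0}
  B1 = {u1, v1}
  B2 = {u2, v2}
  B3 = {u3, v3}
u0 ∈ B0, v0 ∈ B0 → same block

YES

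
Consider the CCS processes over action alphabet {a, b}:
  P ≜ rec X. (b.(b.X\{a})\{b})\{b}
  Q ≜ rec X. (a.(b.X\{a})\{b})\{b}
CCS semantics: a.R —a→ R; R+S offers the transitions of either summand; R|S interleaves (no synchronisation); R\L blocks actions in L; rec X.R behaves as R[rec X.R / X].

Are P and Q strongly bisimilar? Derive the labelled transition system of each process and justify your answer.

NO

Reachable graph of P (1 states):
  s0 = rec X. (b.(b.X\{a})\{b})\{b} has moves (no moves)
Reachable graph of Q (2 states):
  t0 = rec X. (a.(b.X\{a})\{b})\{b} has moves —a→ t1
  t1 = (b.(rec X. (a.(b.X\{a})\{b})\{b})\{a})\{b}\{b} has moves (no moves)
Bisimilarity quotient blocks:
  B0 = {s0, t1}
  B1 = {t0}
s0 ∈ B0, t0 ∈ B1 → different blocks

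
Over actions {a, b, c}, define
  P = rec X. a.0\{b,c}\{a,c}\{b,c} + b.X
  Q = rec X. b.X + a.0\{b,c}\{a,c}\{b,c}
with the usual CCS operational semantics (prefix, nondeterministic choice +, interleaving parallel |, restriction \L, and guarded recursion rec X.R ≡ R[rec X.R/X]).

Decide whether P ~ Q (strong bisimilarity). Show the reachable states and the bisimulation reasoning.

P ~ Q

P's transition system — 2 states:
  p0 = rec X. a.0\{b,c}\{a,c}\{b,c} + b.X :: --a--▸ p1, --b--▸ p0
  p1 = 0\{b,c}\{a,c}\{b,c} :: ∅
Q's transition system — 2 states:
  q0 = rec X. b.X + a.0\{b,c}\{a,c}\{b,c} :: --a--▸ q1, --b--▸ q0
  q1 = 0\{b,c}\{a,c}\{b,c} :: ∅
Coarsest stable partition (strong bisimilarity classes):
  B0 = {p0, q0}
  B1 = {p1, q1}
p0 ∈ B0, q0 ∈ B0 → same block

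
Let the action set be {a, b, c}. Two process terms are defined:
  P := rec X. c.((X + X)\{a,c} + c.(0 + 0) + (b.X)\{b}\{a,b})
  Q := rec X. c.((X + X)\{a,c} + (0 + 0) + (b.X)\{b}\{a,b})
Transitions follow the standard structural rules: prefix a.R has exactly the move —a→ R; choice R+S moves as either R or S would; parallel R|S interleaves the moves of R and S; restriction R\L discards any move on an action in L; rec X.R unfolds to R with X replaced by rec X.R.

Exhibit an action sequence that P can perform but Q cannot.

Reachable graph of P (3 states):
  m0 = rec X. c.((X + X)\{a,c} + c.(0 + 0) + (b.X)\{b}\{a,b}) has moves -c-> m1
  m1 = ((rec X. c.((X + X)\{a,c} + c.(0 + 0) + (b.X)\{b}\{a,b})) + (rec X. c.((X + X)\{a,c} + c.(0 + 0) + (b.X)\{b}\{a,b})))\{a,c} + c.(0 + 0) + (b.(rec X. c.((X + X)\{a,c} + c.(0 + 0) + (b.X)\{b}\{a,b})))\{b}\{a,b} has moves -c-> m2
  m2 = 0 + 0 has moves ∅
Reachable graph of Q (2 states):
  n0 = rec X. c.((X + X)\{a,c} + (0 + 0) + (b.X)\{b}\{a,b}) has moves -c-> n1
  n1 = ((rec X. c.((X + X)\{a,c} + (0 + 0) + (b.X)\{b}\{a,b})) + (rec X. c.((X + X)\{a,c} + (0 + 0) + (b.X)\{b}\{a,b})))\{a,c} + (0 + 0) + (b.(rec X. c.((X + X)\{a,c} + (0 + 0) + (b.X)\{b}\{a,b})))\{b}\{a,b} has moves ∅
Run σ = ⟨cc⟩ on P: start {m0}
  after c @ step 1: {m1}
  after c @ step 2: {m2}
  ✓ P
Run σ = ⟨cc⟩ on Q: start {n0}
  after c @ step 1: {n1}
  after c @ step 2: ∅  — Q cannot continue

cc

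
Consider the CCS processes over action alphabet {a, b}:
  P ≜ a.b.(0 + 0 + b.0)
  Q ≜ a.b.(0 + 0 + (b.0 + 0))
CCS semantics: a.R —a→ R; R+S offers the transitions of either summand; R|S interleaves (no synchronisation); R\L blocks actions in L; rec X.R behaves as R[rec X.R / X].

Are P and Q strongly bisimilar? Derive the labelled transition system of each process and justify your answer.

YES

LTS(P): 4 reachable states
  p0 = a.b.(0 + 0 + b.0) :: —a→ p1
  p1 = b.(0 + 0 + b.0) :: —b→ p2
  p2 = 0 + 0 + b.0 :: —b→ p3
  p3 = 0 :: deadlocked
LTS(Q): 4 reachable states
  q0 = a.b.(0 + 0 + (b.0 + 0)) :: —a→ q1
  q1 = b.(0 + 0 + (b.0 + 0)) :: —b→ q2
  q2 = 0 + 0 + (b.0 + 0) :: —b→ q3
  q3 = 0 :: deadlocked
Bisimilarity quotient blocks:
  B0 = {p0, q0}
  B1 = {p1, q1}
  B2 = {p2, q2}
  B3 = {p3, q3}
p0 ∈ B0, q0 ∈ B0 → same block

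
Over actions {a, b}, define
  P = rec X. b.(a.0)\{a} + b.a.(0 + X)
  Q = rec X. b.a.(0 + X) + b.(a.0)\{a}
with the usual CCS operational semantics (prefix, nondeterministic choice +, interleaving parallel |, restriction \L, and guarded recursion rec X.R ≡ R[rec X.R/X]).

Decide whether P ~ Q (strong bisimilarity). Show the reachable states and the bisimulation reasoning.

P ~ Q

P's transition system — 4 states:
  m0 = rec X. b.(a.0)\{a} + b.a.(0 + X) → =b=> m1, =b=> m2
  m1 = (a.0)\{a} → stopped
  m2 = a.(0 + (rec X. b.(a.0)\{a} + b.a.(0 + X))) → =a=> m3
  m3 = 0 + (rec X. b.(a.0)\{a} + b.a.(0 + X)) → =b=> m1, =b=> m2
Q's transition system — 4 states:
  n0 = rec X. b.a.(0 + X) + b.(a.0)\{a} → =b=> n1, =b=> n2
  n1 = (a.0)\{a} → stopped
  n2 = a.(0 + (rec X. b.a.(0 + X) + b.(a.0)\{a})) → =a=> n3
  n3 = 0 + (rec X. b.a.(0 + X) + b.(a.0)\{a}) → =b=> n1, =b=> n2
Coarsest stable partition (strong bisimilarity classes):
  B0 = {m0, m3, n0, n3}
  B1 = {m2, n2}
  B2 = {m1, n1}
m0 ∈ B0, n0 ∈ B0 → same block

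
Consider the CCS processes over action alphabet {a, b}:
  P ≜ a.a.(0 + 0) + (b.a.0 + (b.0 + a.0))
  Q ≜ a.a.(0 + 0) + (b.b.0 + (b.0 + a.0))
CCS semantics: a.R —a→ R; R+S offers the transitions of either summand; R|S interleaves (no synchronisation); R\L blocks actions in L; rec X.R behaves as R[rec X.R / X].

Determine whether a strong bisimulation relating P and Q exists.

P's transition system — 5 states:
  s0 = a.a.(0 + 0) + (b.a.0 + (b.0 + a.0)) | =a=> s1, =a=> s2, =b=> s1, =b=> s3
  s1 = 0 | (no moves)
  s2 = a.(0 + 0) | =a=> s4
  s3 = a.0 | =a=> s1
  s4 = 0 + 0 | (no moves)
Q's transition system — 5 states:
  t0 = a.a.(0 + 0) + (b.b.0 + (b.0 + a.0)) | =a=> t1, =a=> t2, =b=> t1, =b=> t3
  t1 = 0 | (no moves)
  t2 = a.(0 + 0) | =a=> t4
  t3 = b.0 | =b=> t1
  t4 = 0 + 0 | (no moves)
Partition-refinement fixed point:
  B0 = {s0}
  B1 = {s1, s4, t1, t4}
  B2 = {s2, s3, t2}
  B3 = {t0}
  B4 = {t3}
s0 ∈ B0, t0 ∈ B3 → different blocks

not bisimilar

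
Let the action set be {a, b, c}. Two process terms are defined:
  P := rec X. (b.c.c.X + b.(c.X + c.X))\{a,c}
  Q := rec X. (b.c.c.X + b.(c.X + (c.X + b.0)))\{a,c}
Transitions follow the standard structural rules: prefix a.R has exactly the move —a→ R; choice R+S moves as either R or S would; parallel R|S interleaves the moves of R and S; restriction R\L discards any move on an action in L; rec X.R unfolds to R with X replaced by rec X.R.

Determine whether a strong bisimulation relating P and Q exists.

not bisimilar

Reachable graph of P (3 states):
  s0 = rec X. (b.c.c.X + b.(c.X + c.X))\{a,c} ⊢ --b--▸ s1, --b--▸ s2
  s1 = (c.(rec X. (b.c.c.X + b.(c.X + c.X))\{a,c}) + c.(rec X. (b.c.c.X + b.(c.X + c.X))\{a,c}))\{a,c} ⊢ stopped
  s2 = (c.c.(rec X. (b.c.c.X + b.(c.X + c.X))\{a,c}))\{a,c} ⊢ stopped
Reachable graph of Q (4 states):
  t0 = rec X. (b.c.c.X + b.(c.X + (c.X + b.0)))\{a,c} ⊢ --b--▸ t1, --b--▸ t2
  t1 = (c.(rec X. (b.c.c.X + b.(c.X + (c.X + b.0)))\{a,c}) + (c.(rec X. (b.c.c.X + b.(c.X + (c.X + b.0)))\{a,c}) + b.0))\{a,c} ⊢ --b--▸ t3
  t2 = (c.c.(rec X. (b.c.c.X + b.(c.X + (c.X + b.0)))\{a,c}))\{a,c} ⊢ stopped
  t3 = 0\{a,c} ⊢ stopped
Coarsest stable partition (strong bisimilarity classes):
  B0 = {s0, t1}
  B1 = {s1, s2, t2, t3}
  B2 = {t0}
s0 ∈ B0, t0 ∈ B2 → different blocks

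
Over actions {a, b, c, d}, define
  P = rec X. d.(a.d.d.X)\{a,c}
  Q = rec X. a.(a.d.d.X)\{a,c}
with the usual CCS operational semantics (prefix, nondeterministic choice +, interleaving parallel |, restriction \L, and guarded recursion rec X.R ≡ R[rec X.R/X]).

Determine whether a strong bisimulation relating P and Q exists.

P's transition system — 2 states:
  u0 = rec X. d.(a.d.d.X)\{a,c} ⊢ -d-> u1
  u1 = (a.d.d.(rec X. d.(a.d.d.X)\{a,c}))\{a,c} ⊢ ·
Q's transition system — 2 states:
  v0 = rec X. a.(a.d.d.X)\{a,c} ⊢ -a-> v1
  v1 = (a.d.d.(rec X. a.(a.d.d.X)\{a,c}))\{a,c} ⊢ ·
Bisimilarity quotient blocks:
  B0 = {u0}
  B1 = {u1, v1}
  B2 = {v0}
u0 ∈ B0, v0 ∈ B2 → different blocks

not bisimilar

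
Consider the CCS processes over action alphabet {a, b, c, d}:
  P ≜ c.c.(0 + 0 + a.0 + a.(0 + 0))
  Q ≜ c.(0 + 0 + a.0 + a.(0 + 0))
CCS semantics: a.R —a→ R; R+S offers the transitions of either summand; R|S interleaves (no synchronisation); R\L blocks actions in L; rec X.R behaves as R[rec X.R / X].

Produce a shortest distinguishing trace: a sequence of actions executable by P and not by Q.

P's transition system — 5 states:
  s0 = c.c.(0 + 0 + a.0 + a.(0 + 0)) → --c--▸ s1
  s1 = c.(0 + 0 + a.0 + a.(0 + 0)) → --c--▸ s2
  s2 = 0 + 0 + a.0 + a.(0 + 0) → --a--▸ s3, --a--▸ s4
  s3 = 0 → deadlocked
  s4 = 0 + 0 → deadlocked
Q's transition system — 4 states:
  t0 = c.(0 + 0 + a.0 + a.(0 + 0)) → --c--▸ t1
  t1 = 0 + 0 + a.0 + a.(0 + 0) → --a--▸ t2, --a--▸ t3
  t2 = 0 → deadlocked
  t3 = 0 + 0 → deadlocked
Trace ⟨cc⟩ through P, begin at {s0}:
  step 1 (c): {s1}
  step 2 (c): {s2}
  P completes σ.
Trace ⟨cc⟩ through Q, begin at {t0}:
  step 1 (c): {t1}
  step 2 (c): no successor for Q

cc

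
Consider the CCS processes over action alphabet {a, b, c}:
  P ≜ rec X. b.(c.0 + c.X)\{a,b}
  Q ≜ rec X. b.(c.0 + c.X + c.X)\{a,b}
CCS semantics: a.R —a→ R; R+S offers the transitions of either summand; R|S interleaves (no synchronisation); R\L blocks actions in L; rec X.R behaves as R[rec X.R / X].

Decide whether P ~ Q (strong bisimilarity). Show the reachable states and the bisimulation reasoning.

bisimilar

LTS(P): 4 reachable states
  m0 = rec X. b.(c.0 + c.X)\{a,b} :: —b→ m1
  m1 = (c.0 + c.(rec X. b.(c.0 + c.X)\{a,b}))\{a,b} :: —c→ m2, —c→ m3
  m2 = (rec X. b.(c.0 + c.X)\{a,b})\{a,b} :: (no moves)
  m3 = 0\{a,b} :: (no moves)
LTS(Q): 4 reachable states
  n0 = rec X. b.(c.0 + c.X + c.X)\{a,b} :: —b→ n1
  n1 = (c.0 + c.(rec X. b.(c.0 + c.X + c.X)\{a,b}) + c.(rec X. b.(c.0 + c.X + c.X)\{a,b}))\{a,b} :: —c→ n2, —c→ n3
  n2 = (rec X. b.(c.0 + c.X + c.X)\{a,b})\{a,b} :: (no moves)
  n3 = 0\{a,b} :: (no moves)
Coarsest stable partition (strong bisimilarity classes):
  B0 = {m0, n0}
  B1 = {m1, n1}
  B2 = {m2, m3, n2, n3}
m0 ∈ B0, n0 ∈ B0 → same block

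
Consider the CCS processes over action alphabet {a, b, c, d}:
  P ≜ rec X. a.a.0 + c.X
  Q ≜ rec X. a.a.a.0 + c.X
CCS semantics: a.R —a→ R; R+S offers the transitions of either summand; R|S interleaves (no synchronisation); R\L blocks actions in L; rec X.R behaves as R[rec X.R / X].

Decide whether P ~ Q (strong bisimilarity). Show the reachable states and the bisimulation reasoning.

LTS(P): 3 reachable states
  s0 = rec X. a.a.0 + c.X | —a→ s1, —c→ s0
  s1 = a.0 | —a→ s2
  s2 = 0 | stopped
LTS(Q): 4 reachable states
  t0 = rec X. a.a.a.0 + c.X | —a→ t1, —c→ t0
  t1 = a.a.0 | —a→ t2
  t2 = a.0 | —a→ t3
  t3 = 0 | stopped
Partition-refinement fixed point:
  B0 = {s0}
  B1 = {s1, t2}
  B2 = {s2, t3}
  B3 = {t0}
  B4 = {t1}
s0 ∈ B0, t0 ∈ B3 → different blocks

NO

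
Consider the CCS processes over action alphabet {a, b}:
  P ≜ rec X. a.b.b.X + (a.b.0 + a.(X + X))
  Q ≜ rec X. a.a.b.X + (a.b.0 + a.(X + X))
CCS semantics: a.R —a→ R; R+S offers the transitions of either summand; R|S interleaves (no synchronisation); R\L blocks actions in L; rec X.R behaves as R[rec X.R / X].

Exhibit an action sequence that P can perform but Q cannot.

abb

Reachable graph of P (6 states):
  s0 = rec X. a.b.b.X + (a.b.0 + a.(X + X)) → -a-> s1, -a-> s2, -a-> s3
  s1 = (rec X. a.b.b.X + (a.b.0 + a.(X + X))) + (rec X. a.b.b.X + (a.b.0 + a.(X + X))) → -a-> s1, -a-> s2, -a-> s3
  s2 = b.0 → -b-> s4
  s3 = b.b.(rec X. a.b.b.X + (a.b.0 + a.(X + X))) → -b-> s5
  s4 = 0 → stopped
  s5 = b.(rec X. a.b.b.X + (a.b.0 + a.(X + X))) → -b-> s0
Reachable graph of Q (6 states):
  t0 = rec X. a.a.b.X + (a.b.0 + a.(X + X)) → -a-> t1, -a-> t2, -a-> t3
  t1 = (rec X. a.a.b.X + (a.b.0 + a.(X + X))) + (rec X. a.a.b.X + (a.b.0 + a.(X + X))) → -a-> t1, -a-> t2, -a-> t3
  t2 = a.b.(rec X. a.a.b.X + (a.b.0 + a.(X + X))) → -a-> t4
  t3 = b.0 → -b-> t5
  t4 = b.(rec X. a.a.b.X + (a.b.0 + a.(X + X))) → -b-> t0
  t5 = 0 → stopped
Trace ⟨abb⟩ through P, begin at {s0}:
  after a @ step 1: {s1, s2, s3}
  after b @ step 2: {s4, s5}
  after b @ step 3: {s0}
  ✓ P
Trace ⟨abb⟩ through Q, begin at {t0}:
  after a @ step 1: {t1, t2, t3}
  after b @ step 2: {t5}
  after b @ step 3: ∅ (Q stuck)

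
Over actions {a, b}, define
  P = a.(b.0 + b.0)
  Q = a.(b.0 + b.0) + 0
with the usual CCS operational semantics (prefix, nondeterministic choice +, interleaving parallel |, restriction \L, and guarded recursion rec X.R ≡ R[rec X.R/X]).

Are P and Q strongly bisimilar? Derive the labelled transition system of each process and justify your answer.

LTS(P): 3 reachable states
  m0 = a.(b.0 + b.0) → —a→ m1
  m1 = b.0 + b.0 → —b→ m2
  m2 = 0 → stopped
LTS(Q): 3 reachable states
  n0 = a.(b.0 + b.0) + 0 → —a→ n1
  n1 = b.0 + b.0 → —b→ n2
  n2 = 0 → stopped
Partition-refinement fixed point:
  B0 = {m0, n0}
  B1 = {m1, n1}
  B2 = {m2, n2}
m0 ∈ B0, n0 ∈ B0 → same block

YES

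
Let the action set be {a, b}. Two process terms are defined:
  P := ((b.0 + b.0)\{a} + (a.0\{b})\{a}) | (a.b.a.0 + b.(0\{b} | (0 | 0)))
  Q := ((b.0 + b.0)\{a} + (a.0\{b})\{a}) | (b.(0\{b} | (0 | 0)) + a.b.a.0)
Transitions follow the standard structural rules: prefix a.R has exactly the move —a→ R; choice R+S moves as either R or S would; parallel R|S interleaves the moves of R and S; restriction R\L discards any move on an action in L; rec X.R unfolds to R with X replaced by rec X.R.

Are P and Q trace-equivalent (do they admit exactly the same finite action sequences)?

YES

P's transition system — 10 states:
  p0 = ((b.0 + b.0)\{a} + (a.0\{b})\{a}) | (a.b.a.0 + b.(0\{b} | (0 | 0))) → =a=> p1, =b=> p2, =b=> p3
  p1 = ((b.0 + b.0)\{a} + (a.0\{b})\{a}) | b.a.0 → =b=> p4, =b=> p5
  p2 = ((b.0 + b.0)\{a} + (a.0\{b})\{a}) | (0\{b} | (0 | 0)) → =b=> p6
  p3 = 0\{a} | (a.b.a.0 + b.(0\{b} | (0 | 0))) → =a=> p5, =b=> p6
  p4 = ((b.0 + b.0)\{a} + (a.0\{b})\{a}) | a.0 → =a=> p7, =b=> p8
  p5 = 0\{a} | b.a.0 → =b=> p8
  p6 = 0\{a} | (0\{b} | (0 | 0)) → (no moves)
  p7 = ((b.0 + b.0)\{a} + (a.0\{b})\{a}) | 0 → =b=> p9
  p8 = 0\{a} | a.0 → =a=> p9
  p9 = 0\{a} | 0 → (no moves)
Q's transition system — 10 states:
  q0 = ((b.0 + b.0)\{a} + (a.0\{b})\{a}) | (b.(0\{b} | (0 | 0)) + a.b.a.0) → =a=> q1, =b=> q2, =b=> q3
  q1 = ((b.0 + b.0)\{a} + (a.0\{b})\{a}) | b.a.0 → =b=> q4, =b=> q5
  q2 = ((b.0 + b.0)\{a} + (a.0\{b})\{a}) | (0\{b} | (0 | 0)) → =b=> q6
  q3 = 0\{a} | (b.(0\{b} | (0 | 0)) + a.b.a.0) → =a=> q5, =b=> q6
  q4 = ((b.0 + b.0)\{a} + (a.0\{b})\{a}) | a.0 → =a=> q7, =b=> q8
  q5 = 0\{a} | b.a.0 → =b=> q8
  q6 = 0\{a} | (0\{b} | (0 | 0)) → (no moves)
  q7 = ((b.0 + b.0)\{a} + (a.0\{b})\{a}) | 0 → =b=> q9
  q8 = 0\{a} | a.0 → =a=> q9
  q9 = 0\{a} | 0 → (no moves)
Coarsest stable partition (strong bisimilarity classes):
  B0 = {p0, q0}
  B1 = {p3, q3}
  B2 = {p6, p9, q6, q9}
  B3 = {p5, q5}
  B4 = {p8, q8}
  B5 = {p2, p7, q2, q7}
  B6 = {p1, q1}
  B7 = {p4, q4}
p0 ∈ B0, q0 ∈ B0 → same block
Bisimilar ⇒ trace-equivalent.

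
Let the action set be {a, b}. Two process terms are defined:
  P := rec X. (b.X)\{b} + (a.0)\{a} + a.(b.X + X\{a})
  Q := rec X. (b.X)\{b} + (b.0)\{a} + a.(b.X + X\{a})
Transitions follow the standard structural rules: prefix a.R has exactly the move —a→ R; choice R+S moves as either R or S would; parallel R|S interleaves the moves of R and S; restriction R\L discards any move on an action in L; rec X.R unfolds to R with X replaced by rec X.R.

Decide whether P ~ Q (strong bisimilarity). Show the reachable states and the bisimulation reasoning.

LTS(P): 2 reachable states
  s0 = rec X. (b.X)\{b} + (a.0)\{a} + a.(b.X + X\{a}) has moves ··a··> s1
  s1 = b.(rec X. (b.X)\{b} + (a.0)\{a} + a.(b.X + X\{a})) + (rec X. (b.X)\{b} + (a.0)\{a} + a.(b.X + X\{a}))\{a} has moves ··b··> s0
LTS(Q): 4 reachable states
  t0 = rec X. (b.X)\{b} + (b.0)\{a} + a.(b.X + X\{a}) has moves ··a··> t1, ··b··> t2
  t1 = b.(rec X. (b.X)\{b} + (b.0)\{a} + a.(b.X + X\{a})) + (rec X. (b.X)\{b} + (b.0)\{a} + a.(b.X + X\{a}))\{a} has moves ··b··> t0, ··b··> t3
  t2 = 0\{a} has moves deadlocked
  t3 = 0\{a}\{a} has moves deadlocked
Partition-refinement fixed point:
  B0 = {s0}
  B1 = {s1}
  B2 = {t0}
  B3 = {t2, t3}
  B4 = {t1}
s0 ∈ B0, t0 ∈ B2 → different blocks

NO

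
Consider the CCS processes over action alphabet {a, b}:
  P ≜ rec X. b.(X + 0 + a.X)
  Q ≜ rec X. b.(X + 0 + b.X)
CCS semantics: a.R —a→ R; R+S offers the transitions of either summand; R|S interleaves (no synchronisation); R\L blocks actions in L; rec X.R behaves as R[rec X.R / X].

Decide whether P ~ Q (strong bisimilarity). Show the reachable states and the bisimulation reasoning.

P's transition system — 2 states:
  u0 = rec X. b.(X + 0 + a.X) has moves -b-> u1
  u1 = (rec X. b.(X + 0 + a.X)) + 0 + a.(rec X. b.(X + 0 + a.X)) has moves -a-> u0, -b-> u1
Q's transition system — 2 states:
  v0 = rec X. b.(X + 0 + b.X) has moves -b-> v1
  v1 = (rec X. b.(X + 0 + b.X)) + 0 + b.(rec X. b.(X + 0 + b.X)) has moves -b-> v0, -b-> v1
Coarsest stable partition (strong bisimilarity classes):
  B0 = {u0}
  B1 = {u1}
  B2 = {v0, v1}
u0 ∈ B0, v0 ∈ B2 → different blocks

not bisimilar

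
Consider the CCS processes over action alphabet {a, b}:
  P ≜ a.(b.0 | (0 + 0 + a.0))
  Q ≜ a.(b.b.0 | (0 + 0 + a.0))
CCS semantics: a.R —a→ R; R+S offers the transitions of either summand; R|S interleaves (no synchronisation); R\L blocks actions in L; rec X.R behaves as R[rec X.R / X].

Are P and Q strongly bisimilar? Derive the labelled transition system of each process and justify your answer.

NO

P's transition system — 5 states:
  u0 = a.(b.0 | (0 + 0 + a.0)) has moves -a-> u1
  u1 = b.0 | (0 + 0 + a.0) has moves -a-> u2, -b-> u3
  u2 = b.0 | 0 has moves -b-> u4
  u3 = 0 | (0 + 0 + a.0) has moves -a-> u4
  u4 = 0 | 0 has moves ∅
Q's transition system — 7 states:
  v0 = a.(b.b.0 | (0 + 0 + a.0)) has moves -a-> v1
  v1 = b.b.0 | (0 + 0 + a.0) has moves -a-> v2, -b-> v3
  v2 = b.b.0 | 0 has moves -b-> v4
  v3 = b.0 | (0 + 0 + a.0) has moves -a-> v4, -b-> v5
  v4 = b.0 | 0 has moves -b-> v6
  v5 = 0 | (0 + 0 + a.0) has moves -a-> v6
  v6 = 0 | 0 has moves ∅
Bisimilarity quotient blocks:
  B0 = {u0}
  B1 = {u1, v3}
  B2 = {u3, v5}
  B3 = {u4, v6}
  B4 = {u2, v4}
  B5 = {v0}
  B6 = {v1}
  B7 = {v2}
u0 ∈ B0, v0 ∈ B5 → different blocks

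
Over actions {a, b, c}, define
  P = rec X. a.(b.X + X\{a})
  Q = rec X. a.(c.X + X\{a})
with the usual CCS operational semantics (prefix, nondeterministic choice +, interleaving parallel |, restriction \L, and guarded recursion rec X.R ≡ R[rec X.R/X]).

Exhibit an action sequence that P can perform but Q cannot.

LTS(P): 2 reachable states
  m0 = rec X. a.(b.X + X\{a}) → -a-> m1
  m1 = b.(rec X. a.(b.X + X\{a})) + (rec X. a.(b.X + X\{a}))\{a} → -b-> m0
LTS(Q): 2 reachable states
  n0 = rec X. a.(c.X + X\{a}) → -a-> n1
  n1 = c.(rec X. a.(c.X + X\{a})) + (rec X. a.(c.X + X\{a}))\{a} → -c-> n0
Trace ⟨ab⟩ through P, begin at {m0}:
  step 1 (a): {m1}
  step 2 (b): {m0}
  P completes σ.
Trace ⟨ab⟩ through Q, begin at {n0}:
  step 1 (a): {n1}
  step 2 (b): ∅ (Q stuck)

ab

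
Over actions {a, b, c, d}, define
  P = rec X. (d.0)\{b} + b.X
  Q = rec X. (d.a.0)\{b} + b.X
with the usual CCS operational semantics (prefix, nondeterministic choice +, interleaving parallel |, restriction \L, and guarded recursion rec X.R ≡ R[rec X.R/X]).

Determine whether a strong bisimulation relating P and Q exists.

P's transition system — 2 states:
  p0 = rec X. (d.0)\{b} + b.X | ··b··> p0, ··d··> p1
  p1 = 0\{b} | deadlocked
Q's transition system — 3 states:
  q0 = rec X. (d.a.0)\{b} + b.X | ··b··> q0, ··d··> q1
  q1 = (a.0)\{b} | ··a··> q2
  q2 = 0\{b} | deadlocked
Partition-refinement fixed point:
  B0 = {p0}
  B1 = {p1, q2}
  B2 = {q0}
  B3 = {q1}
p0 ∈ B0, q0 ∈ B2 → different blocks

NO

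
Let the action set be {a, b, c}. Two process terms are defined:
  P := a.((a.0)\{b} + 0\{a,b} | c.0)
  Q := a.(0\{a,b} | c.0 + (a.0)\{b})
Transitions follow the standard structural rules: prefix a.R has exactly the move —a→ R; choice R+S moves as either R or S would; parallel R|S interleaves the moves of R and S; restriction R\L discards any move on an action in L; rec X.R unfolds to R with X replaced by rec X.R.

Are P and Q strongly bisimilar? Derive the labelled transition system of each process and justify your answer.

Reachable graph of P (4 states):
  u0 = a.((a.0)\{b} + 0\{a,b} | c.0) has moves -a-> u1
  u1 = (a.0)\{b} + 0\{a,b} | c.0 has moves -a-> u2, -c-> u3
  u2 = 0\{b} has moves stopped
  u3 = 0\{a,b} | 0 has moves stopped
Reachable graph of Q (4 states):
  v0 = a.(0\{a,b} | c.0 + (a.0)\{b}) has moves -a-> v1
  v1 = 0\{a,b} | c.0 + (a.0)\{b} has moves -a-> v2, -c-> v3
  v2 = 0\{b} has moves stopped
  v3 = 0\{a,b} | 0 has moves stopped
Partition-refinement fixed point:
  B0 = {u0, v0}
  B1 = {u1, v1}
  B2 = {u2, u3, v2, v3}
u0 ∈ B0, v0 ∈ B0 → same block

YES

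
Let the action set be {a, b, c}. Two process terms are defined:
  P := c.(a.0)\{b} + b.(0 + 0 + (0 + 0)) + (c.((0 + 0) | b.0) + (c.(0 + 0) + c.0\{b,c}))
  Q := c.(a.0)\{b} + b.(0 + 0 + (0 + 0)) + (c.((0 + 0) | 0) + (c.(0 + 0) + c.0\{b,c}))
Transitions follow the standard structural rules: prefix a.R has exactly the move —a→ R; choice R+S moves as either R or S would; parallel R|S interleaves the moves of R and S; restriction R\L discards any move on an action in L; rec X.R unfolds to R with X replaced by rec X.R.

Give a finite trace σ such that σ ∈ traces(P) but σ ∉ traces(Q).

cb

LTS(P): 8 reachable states
  s0 = c.(a.0)\{b} + b.(0 + 0 + (0 + 0)) + (c.((0 + 0) | b.0) + (c.(0 + 0) + c.0\{b,c})) | =b=> s1, =c=> s2, =c=> s3, =c=> s4, =c=> s5
  s1 = 0 + 0 + (0 + 0) | deadlocked
  s2 = (0 + 0) | b.0 | =b=> s6
  s3 = (a.0)\{b} | =a=> s7
  s4 = 0 + 0 | deadlocked
  s5 = 0\{b,c} | deadlocked
  s6 = (0 + 0) | 0 | deadlocked
  s7 = 0\{b} | deadlocked
LTS(Q): 7 reachable states
  t0 = c.(a.0)\{b} + b.(0 + 0 + (0 + 0)) + (c.((0 + 0) | 0) + (c.(0 + 0) + c.0\{b,c})) | =b=> t1, =c=> t2, =c=> t3, =c=> t4, =c=> t5
  t1 = 0 + 0 + (0 + 0) | deadlocked
  t2 = (0 + 0) | 0 | deadlocked
  t3 = (a.0)\{b} | =a=> t6
  t4 = 0 + 0 | deadlocked
  t5 = 0\{b,c} | deadlocked
  t6 = 0\{b} | deadlocked
Run σ = ⟨cb⟩ on P: start {s0}
  [1] c ⇒ {s2, s3, s4, s5}
  [2] b ⇒ {s6}
  — P admits the full trace.
Run σ = ⟨cb⟩ on Q: start {t0}
  [1] c ⇒ {t2, t3, t4, t5}
  [2] b ⇒ ∅ (Q stuck)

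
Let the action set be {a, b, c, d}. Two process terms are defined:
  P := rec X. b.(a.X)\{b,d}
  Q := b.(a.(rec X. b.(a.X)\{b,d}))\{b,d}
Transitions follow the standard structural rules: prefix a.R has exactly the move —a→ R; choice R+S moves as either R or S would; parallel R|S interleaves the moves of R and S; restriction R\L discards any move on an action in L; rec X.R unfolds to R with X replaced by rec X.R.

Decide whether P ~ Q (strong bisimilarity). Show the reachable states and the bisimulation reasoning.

Reachable graph of P (3 states):
  u0 = rec X. b.(a.X)\{b,d} → ··b··> u1
  u1 = (a.(rec X. b.(a.X)\{b,d}))\{b,d} → ··a··> u2
  u2 = (rec X. b.(a.X)\{b,d})\{b,d} → deadlocked
Reachable graph of Q (3 states):
  v0 = b.(a.(rec X. b.(a.X)\{b,d}))\{b,d} → ··b··> v1
  v1 = (a.(rec X. b.(a.X)\{b,d}))\{b,d} → ··a··> v2
  v2 = (rec X. b.(a.X)\{b,d})\{b,d} → deadlocked
Partition-refinement fixed point:
  B0 = {u0, v0}
  B1 = {u1, v1}
  B2 = {u2, v2}
u0 ∈ B0, v0 ∈ B0 → same block

P ~ Q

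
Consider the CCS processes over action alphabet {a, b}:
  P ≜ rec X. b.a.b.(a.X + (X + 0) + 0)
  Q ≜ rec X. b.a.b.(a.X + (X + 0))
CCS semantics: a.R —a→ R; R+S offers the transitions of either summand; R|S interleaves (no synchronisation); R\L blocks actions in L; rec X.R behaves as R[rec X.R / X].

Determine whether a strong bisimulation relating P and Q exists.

Reachable graph of P (4 states):
  u0 = rec X. b.a.b.(a.X + (X + 0) + 0) has moves -b-> u1
  u1 = a.b.(a.(rec X. b.a.b.(a.X + (X + 0) + 0)) + ((rec X. b.a.b.(a.X + (X + 0) + 0)) + 0) + 0) has moves -a-> u2
  u2 = b.(a.(rec X. b.a.b.(a.X + (X + 0) + 0)) + ((rec X. b.a.b.(a.X + (X + 0) + 0)) + 0) + 0) has moves -b-> u3
  u3 = a.(rec X. b.a.b.(a.X + (X + 0) + 0)) + ((rec X. b.a.b.(a.X + (X + 0) + 0)) + 0) + 0 has moves -a-> u0, -b-> u1
Reachable graph of Q (4 states):
  v0 = rec X. b.a.b.(a.X + (X + 0)) has moves -b-> v1
  v1 = a.b.(a.(rec X. b.a.b.(a.X + (X + 0))) + ((rec X. b.a.b.(a.X + (X + 0))) + 0)) has moves -a-> v2
  v2 = b.(a.(rec X. b.a.b.(a.X + (X + 0))) + ((rec X. b.a.b.(a.X + (X + 0))) + 0)) has moves -b-> v3
  v3 = a.(rec X. b.a.b.(a.X + (X + 0))) + ((rec X. b.a.b.(a.X + (X + 0))) + 0) has moves -a-> v0, -b-> v1
Bisimilarity quotient blocks:
  B0 = {u0, v0}
  B1 = {u1, v1}
  B2 = {u2, v2}
  B3 = {u3, v3}
u0 ∈ B0, v0 ∈ B0 → same block

P ~ Q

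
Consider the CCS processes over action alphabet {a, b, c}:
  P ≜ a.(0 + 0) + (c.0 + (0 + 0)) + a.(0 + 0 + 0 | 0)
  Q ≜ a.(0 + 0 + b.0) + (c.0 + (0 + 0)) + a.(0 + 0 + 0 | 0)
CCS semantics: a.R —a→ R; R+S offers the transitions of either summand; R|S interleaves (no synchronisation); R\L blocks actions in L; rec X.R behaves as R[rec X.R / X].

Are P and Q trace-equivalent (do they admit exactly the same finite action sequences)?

NO — witness ⟨ab⟩

P's transition system — 4 states:
  s0 = a.(0 + 0) + (c.0 + (0 + 0)) + a.(0 + 0 + 0 | 0) → =a=> s1, =a=> s2, =c=> s3
  s1 = 0 + 0 → deadlocked
  s2 = 0 + 0 + 0 | 0 → deadlocked
  s3 = 0 → deadlocked
Q's transition system — 4 states:
  t0 = a.(0 + 0 + b.0) + (c.0 + (0 + 0)) + a.(0 + 0 + 0 | 0) → =a=> t1, =a=> t2, =c=> t3
  t1 = 0 + 0 + 0 | 0 → deadlocked
  t2 = 0 + 0 + b.0 → =b=> t3
  t3 = 0 → deadlocked
Run σ = ⟨ab⟩ on Q: start {t0}
  after a @ step 1: {t1, t2}
  after b @ step 2: {t3}
  ✓ Q
Run σ = ⟨ab⟩ on P: start {s0}
  after a @ step 1: {s1, s2}
  after b @ step 2: ∅ (P stuck)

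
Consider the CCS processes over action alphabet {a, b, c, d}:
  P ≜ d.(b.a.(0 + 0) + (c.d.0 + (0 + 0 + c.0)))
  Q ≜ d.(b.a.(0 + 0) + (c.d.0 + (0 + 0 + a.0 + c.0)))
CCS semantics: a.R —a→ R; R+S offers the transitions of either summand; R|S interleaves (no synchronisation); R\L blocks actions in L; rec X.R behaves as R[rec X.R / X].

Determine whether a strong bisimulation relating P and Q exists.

Reachable graph of P (6 states):
  p0 = d.(b.a.(0 + 0) + (c.d.0 + (0 + 0 + c.0))) ⊢ =d=> p1
  p1 = b.a.(0 + 0) + (c.d.0 + (0 + 0 + c.0)) ⊢ =b=> p2, =c=> p3, =c=> p4
  p2 = a.(0 + 0) ⊢ =a=> p5
  p3 = 0 ⊢ (no moves)
  p4 = d.0 ⊢ =d=> p3
  p5 = 0 + 0 ⊢ (no moves)
Reachable graph of Q (6 states):
  q0 = d.(b.a.(0 + 0) + (c.d.0 + (0 + 0 + a.0 + c.0))) ⊢ =d=> q1
  q1 = b.a.(0 + 0) + (c.d.0 + (0 + 0 + a.0 + c.0)) ⊢ =a=> q2, =b=> q3, =c=> q2, =c=> q4
  q2 = 0 ⊢ (no moves)
  q3 = a.(0 + 0) ⊢ =a=> q5
  q4 = d.0 ⊢ =d=> q2
  q5 = 0 + 0 ⊢ (no moves)
Bisimilarity quotient blocks:
  B0 = {p0}
  B1 = {p1}
  B2 = {p4, q4}
  B3 = {p3, p5, q2, q5}
  B4 = {p2, q3}
  B5 = {q0}
  B6 = {q1}
p0 ∈ B0, q0 ∈ B5 → different blocks

NO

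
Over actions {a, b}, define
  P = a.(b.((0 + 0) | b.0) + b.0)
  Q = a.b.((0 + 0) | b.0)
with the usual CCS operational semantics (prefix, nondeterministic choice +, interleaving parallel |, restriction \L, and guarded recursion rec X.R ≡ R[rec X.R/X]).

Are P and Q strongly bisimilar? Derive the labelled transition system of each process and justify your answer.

Reachable graph of P (5 states):
  s0 = a.(b.((0 + 0) | b.0) + b.0) → =a=> s1
  s1 = b.((0 + 0) | b.0) + b.0 → =b=> s2, =b=> s3
  s2 = (0 + 0) | b.0 → =b=> s4
  s3 = 0 → (no moves)
  s4 = (0 + 0) | 0 → (no moves)
Reachable graph of Q (4 states):
  t0 = a.b.((0 + 0) | b.0) → =a=> t1
  t1 = b.((0 + 0) | b.0) → =b=> t2
  t2 = (0 + 0) | b.0 → =b=> t3
  t3 = (0 + 0) | 0 → (no moves)
Coarsest stable partition (strong bisimilarity classes):
  B0 = {s0}
  B1 = {s1}
  B2 = {s3, s4, t3}
  B3 = {s2, t2}
  B4 = {t0}
  B5 = {t1}
s0 ∈ B0, t0 ∈ B4 → different blocks

NO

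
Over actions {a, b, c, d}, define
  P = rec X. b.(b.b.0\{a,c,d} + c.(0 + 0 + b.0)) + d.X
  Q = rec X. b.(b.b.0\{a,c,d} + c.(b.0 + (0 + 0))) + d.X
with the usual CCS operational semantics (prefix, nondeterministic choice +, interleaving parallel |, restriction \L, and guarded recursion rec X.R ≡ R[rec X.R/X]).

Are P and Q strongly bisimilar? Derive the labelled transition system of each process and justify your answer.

Reachable graph of P (6 states):
  p0 = rec X. b.(b.b.0\{a,c,d} + c.(0 + 0 + b.0)) + d.X :: =b=> p1, =d=> p0
  p1 = b.b.0\{a,c,d} + c.(0 + 0 + b.0) :: =b=> p2, =c=> p3
  p2 = b.0\{a,c,d} :: =b=> p4
  p3 = 0 + 0 + b.0 :: =b=> p5
  p4 = 0\{a,c,d} :: ∅
  p5 = 0 :: ∅
Reachable graph of Q (6 states):
  q0 = rec X. b.(b.b.0\{a,c,d} + c.(b.0 + (0 + 0))) + d.X :: =b=> q1, =d=> q0
  q1 = b.b.0\{a,c,d} + c.(b.0 + (0 + 0)) :: =b=> q2, =c=> q3
  q2 = b.0\{a,c,d} :: =b=> q4
  q3 = b.0 + (0 + 0) :: =b=> q5
  q4 = 0\{a,c,d} :: ∅
  q5 = 0 :: ∅
Coarsest stable partition (strong bisimilarity classes):
  B0 = {p0, q0}
  B1 = {p1, q1}
  B2 = {p2, p3, q2, q3}
  B3 = {p4, p5, q4, q5}
p0 ∈ B0, q0 ∈ B0 → same block

YES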